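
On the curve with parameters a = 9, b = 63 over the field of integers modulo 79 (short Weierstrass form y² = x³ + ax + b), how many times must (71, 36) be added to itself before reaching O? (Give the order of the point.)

10

2P: tangent at (71, 36): λ = (3·71² + 9)/(2·36) ≡ 43/72. 72⁻¹ ≡ 45 (mod 79) since 72·45 = 3240 ≡ 1, so λ ≡ 43·45 ≡ 39.
  x = λ² - 71 - 71 = 1521 - 142 ≡ 36; y = λ·(71 - 36) - 36 ≡ 65. → (36, 65)
3P: (36, 65) + (71, 36). λ = (36 - 65)/(71 - 36) ≡ 50/35 mod 79. 35⁻¹ ≡ 70 (mod 79), so λ ≡ 24.
  x = λ² - 36 - 71 = 576 - 107 ≡ 74; y = λ·(36 - 74) - 65 ≡ 50. → (74, 50)
4P: (74, 50) + (71, 36). λ = (36 - 50)/(71 - 74) ≡ 65/76 mod 79. 76⁻¹ ≡ 26 (mod 79), so λ ≡ 31.
  x = λ² - 74 - 71 = 961 - 145 ≡ 26; y = λ·(74 - 26) - 50 ≡ 16. → (26, 16)
5P: (26, 16) + (71, 36). λ = (36 - 16)/(71 - 26) ≡ 20/45 mod 79. 45⁻¹ ≡ 72 (mod 79), so λ ≡ 18.
  x = λ² - 26 - 71 = 324 - 97 ≡ 69; y = λ·(26 - 69) - 16 ≡ 0. → (69, 0)
6P: (69, 0) + (71, 36). λ = (36 - 0)/(71 - 69) ≡ 36/2 mod 79. 2⁻¹ ≡ 40 (mod 79), so λ ≡ 18.
  x = λ² - 69 - 71 = 324 - 140 ≡ 26; y = λ·(69 - 26) - 0 ≡ 63. → (26, 63)
7P: (26, 63) + (71, 36). λ = (36 - 63)/(71 - 26) ≡ 52/45 mod 79. 45⁻¹ ≡ 72 (mod 79) since 45·72 = 3240 ≡ 1, so λ ≡ 31.
  x = λ² - 26 - 71 = 961 - 97 ≡ 74; y = λ·(26 - 74) - 63 ≡ 29. → (74, 29)
8P: (74, 29) + (71, 36). λ = (36 - 29)/(71 - 74) ≡ 7/76 mod 79. 76⁻¹ ≡ 26 (mod 79) since 76·26 = 1976 ≡ 1, so λ ≡ 24.
  x = λ² - 74 - 71 = 576 - 145 ≡ 36; y = λ·(74 - 36) - 29 ≡ 14. → (36, 14)
9P: (36, 14) + (71, 36). λ = (36 - 14)/(71 - 36) ≡ 22/35 mod 79. 35⁻¹ ≡ 70 (mod 79) since 35·70 = 2450 ≡ 1, so λ ≡ 39.
  x = λ² - 36 - 71 = 1521 - 107 ≡ 71; y = λ·(36 - 71) - 14 ≡ 43. → (71, 43)
10P: (71, 43) + (71, 36): same x and y₁ ≡ -y₂, so the sum is O.
10P = O, so the order is 10.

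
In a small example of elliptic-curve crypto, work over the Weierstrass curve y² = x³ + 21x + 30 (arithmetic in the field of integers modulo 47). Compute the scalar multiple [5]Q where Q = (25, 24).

(15, 30)

Repeated addition: build up to 5Q.
2Q: tangent at (25, 24): λ = (3·25² + 21)/(2·24) ≡ 16/1. 1⁻¹ ≡ 1 (mod 47), so λ ≡ 16·1 ≡ 16.
  x = λ² - 25 - 25 = 256 - 50 ≡ 18; y = λ·(25 - 18) - 24 ≡ 41. → (18, 41)
3Q: (18, 41) + (25, 24). λ = (24 - 41)/(25 - 18) ≡ 30/7 mod 47. 7⁻¹ ≡ 27 (mod 47) since 7·27 = 189 ≡ 1, so λ ≡ 11.
  x = λ² - 18 - 25 = 121 - 43 ≡ 31; y = λ·(18 - 31) - 41 ≡ 4. → (31, 4)
4Q: (31, 4) + (25, 24). λ = (24 - 4)/(25 - 31) ≡ 20/41 mod 47. 41⁻¹ ≡ 39 (mod 47) since 41·39 = 1599 ≡ 1, so λ ≡ 28.
  x = λ² - 31 - 25 = 784 - 56 ≡ 23; y = λ·(31 - 23) - 4 ≡ 32. → (23, 32)
5Q: (23, 32) + (25, 24). λ = (24 - 32)/(25 - 23) ≡ 39/2 mod 47. 2⁻¹ ≡ 24 (mod 47), so λ ≡ 43.
  x = λ² - 23 - 25 = 1849 - 48 ≡ 15; y = λ·(23 - 15) - 32 ≡ 30. → (15, 30)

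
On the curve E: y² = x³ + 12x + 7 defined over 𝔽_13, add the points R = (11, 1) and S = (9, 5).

(10, 10)

(11, 1) + (9, 5). λ = (5 - 1)/(9 - 11) ≡ 4/11 mod 13. 11⁻¹ ≡ 6 (mod 13), so λ ≡ 11.
  x = λ² - 11 - 9 = 121 - 20 ≡ 10; y = λ·(11 - 10) - 1 ≡ 10. → (10, 10)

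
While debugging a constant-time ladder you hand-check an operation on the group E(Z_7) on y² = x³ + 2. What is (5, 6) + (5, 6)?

(5, 1)

tangent at (5, 6): λ = (3·5² + 0)/(2·6) ≡ 5/5. 5⁻¹ ≡ 3 (mod 7), so λ ≡ 5·3 ≡ 1.
  x = λ² - 5 - 5 = 1 - 10 ≡ 5; y = λ·(5 - 5) - 6 ≡ 1. → (5, 1)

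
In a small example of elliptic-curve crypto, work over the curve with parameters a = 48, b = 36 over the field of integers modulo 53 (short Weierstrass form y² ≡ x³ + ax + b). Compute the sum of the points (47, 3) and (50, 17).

(19, 4)

(47, 3) + (50, 17). λ = (17 - 3)/(50 - 47) ≡ 14/3 mod 53. 3⁻¹ ≡ 18 (mod 53) since 3·18 = 54 ≡ 1, so λ ≡ 40.
  x = λ² - 47 - 50 = 1600 - 97 ≡ 19; y = λ·(47 - 19) - 3 ≡ 4. → (19, 4)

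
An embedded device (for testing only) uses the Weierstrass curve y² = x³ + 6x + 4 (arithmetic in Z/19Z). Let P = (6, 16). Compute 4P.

(14, 18)

Double-and-add on 4 = (100)₂. Start with P = (6, 16) for the leading 1-bit.
double: tangent at (6, 16): λ = (3·6² + 6)/(2·16) ≡ 0/13. 13⁻¹ ≡ 3 (mod 19) since 13·3 = 39 ≡ 1, so λ ≡ 0·3 ≡ 0.
  x = λ² - 6 - 6 = 0 - 12 ≡ 7; y = λ·(6 - 7) - 16 ≡ 3. → (7, 3)
double: tangent at (7, 3): λ = (3·7² + 6)/(2·3) ≡ 1/6. 6⁻¹ ≡ 16 (mod 19) since 6·16 = 96 ≡ 1, so λ ≡ 1·16 ≡ 16.
  x = λ² - 7 - 7 = 256 - 14 ≡ 14; y = λ·(7 - 14) - 3 ≡ 18. → (14, 18)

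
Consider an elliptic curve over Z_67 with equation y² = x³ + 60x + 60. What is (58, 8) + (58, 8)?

(22, 54)

tangent at (58, 8): λ = (3·58² + 60)/(2·8) ≡ 35/16. 16⁻¹ ≡ 21 (mod 67), so λ ≡ 35·21 ≡ 65.
  x = λ² - 58 - 58 = 4225 - 116 ≡ 22; y = λ·(58 - 22) - 8 ≡ 54. → (22, 54)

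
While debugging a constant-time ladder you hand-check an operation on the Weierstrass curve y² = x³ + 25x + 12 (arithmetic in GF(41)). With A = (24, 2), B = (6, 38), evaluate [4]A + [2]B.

First 4A:
Double-and-add on 4 = (100)₂. Start with A = (24, 2) for the leading 1-bit.
double: tangent at (24, 2): λ = (3·24² + 25)/(2·2) ≡ 31/4. 4⁻¹ ≡ 31 (mod 41), so λ ≡ 31·31 ≡ 18.
  x = λ² - 24 - 24 = 324 - 48 ≡ 30; y = λ·(24 - 30) - 2 ≡ 13. → (30, 13)
double: tangent at (30, 13): λ = (3·30² + 25)/(2·13) ≡ 19/26. 26⁻¹ ≡ 30 (mod 41) since 26·30 = 780 ≡ 1, so λ ≡ 19·30 ≡ 37.
  x = λ² - 30 - 30 = 1369 - 60 ≡ 38; y = λ·(30 - 38) - 13 ≡ 19. → (38, 19)
4A = (38, 19).
Next 2B:
Repeated addition: build up to 2B.
2B: tangent at (6, 38): λ = (3·6² + 25)/(2·38) ≡ 10/35. 35⁻¹ ≡ 34 (mod 41), so λ ≡ 10·34 ≡ 12.
  x = λ² - 6 - 6 = 144 - 12 ≡ 9; y = λ·(6 - 9) - 38 ≡ 8. → (9, 8)
2B = (9, 8).
Finally 4A + 2B:
(38, 19) + (9, 8). λ = (8 - 19)/(9 - 38) ≡ 30/12 mod 41. 12⁻¹ ≡ 24 (mod 41) since 12·24 = 288 ≡ 1, so λ ≡ 23.
  x = λ² - 38 - 9 = 529 - 47 ≡ 31; y = λ·(38 - 31) - 19 ≡ 19. → (31, 19)

(31, 19)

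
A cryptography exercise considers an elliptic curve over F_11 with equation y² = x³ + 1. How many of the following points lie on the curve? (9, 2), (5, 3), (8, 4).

1

(9, 2): 2² ≡ 4, rhs ≡ 4 → on.
(5, 3): 3² ≡ 9, rhs ≡ 5 → off.
(8, 4): 4² ≡ 5, rhs ≡ 7 → off.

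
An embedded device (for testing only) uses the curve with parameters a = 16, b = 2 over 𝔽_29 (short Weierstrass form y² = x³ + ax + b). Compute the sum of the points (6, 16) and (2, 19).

(6, 16) + (2, 19). λ = (19 - 16)/(2 - 6) ≡ 3/25 mod 29. 25⁻¹ ≡ 7 (mod 29), so λ ≡ 21.
  x = λ² - 6 - 2 = 441 - 8 ≡ 27; y = λ·(6 - 27) - 16 ≡ 7. → (27, 7)

(27, 7)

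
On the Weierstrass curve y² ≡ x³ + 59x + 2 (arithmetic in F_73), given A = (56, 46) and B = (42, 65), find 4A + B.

First 4A:
Double-and-add on 4 = (100)₂. Start with A = (56, 46) for the leading 1-bit.
double: tangent at (56, 46): λ = (3·56² + 59)/(2·46) ≡ 50/19. 19⁻¹ ≡ 50 (mod 73), so λ ≡ 50·50 ≡ 18.
  x = λ² - 56 - 56 = 324 - 112 ≡ 66; y = λ·(56 - 66) - 46 ≡ 66. → (66, 66)
double: tangent at (66, 66): λ = (3·66² + 59)/(2·66) ≡ 60/59. 59⁻¹ ≡ 26 (mod 73), so λ ≡ 60·26 ≡ 27.
  x = λ² - 66 - 66 = 729 - 132 ≡ 13; y = λ·(66 - 13) - 66 ≡ 51. → (13, 51)
4A = (13, 51).
Finally 4A + B:
(13, 51) + (42, 65). λ = (65 - 51)/(42 - 13) ≡ 14/29 mod 73. 29⁻¹ ≡ 68 (mod 73), so λ ≡ 3.
  x = λ² - 13 - 42 = 9 - 55 ≡ 27; y = λ·(13 - 27) - 51 ≡ 53. → (27, 53)

(27, 53)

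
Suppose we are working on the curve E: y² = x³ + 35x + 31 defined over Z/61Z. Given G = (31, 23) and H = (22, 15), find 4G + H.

First 4G:
Double-and-add on 4 = (100)₂. Start with G = (31, 23) for the leading 1-bit.
double: tangent at (31, 23): λ = (3·31² + 35)/(2·23) ≡ 51/46. 46⁻¹ ≡ 4 (mod 61), so λ ≡ 51·4 ≡ 21.
  x = λ² - 31 - 31 = 441 - 62 ≡ 13; y = λ·(31 - 13) - 23 ≡ 50. → (13, 50)
double: tangent at (13, 50): λ = (3·13² + 35)/(2·50) ≡ 54/39. 39⁻¹ ≡ 36 (mod 61), so λ ≡ 54·36 ≡ 53.
  x = λ² - 13 - 13 = 2809 - 26 ≡ 38; y = λ·(13 - 38) - 50 ≡ 28. → (38, 28)
4G = (38, 28).
Finally 4G + H:
(38, 28) + (22, 15). λ = (15 - 28)/(22 - 38) ≡ 48/45 mod 61. 45⁻¹ ≡ 19 (mod 61), so λ ≡ 58.
  x = λ² - 38 - 22 = 3364 - 60 ≡ 10; y = λ·(38 - 10) - 28 ≡ 10. → (10, 10)

(10, 10)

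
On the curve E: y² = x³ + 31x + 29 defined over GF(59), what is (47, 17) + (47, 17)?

(28, 4)

tangent at (47, 17): λ = (3·47² + 31)/(2·17) ≡ 50/34. 34⁻¹ ≡ 33 (mod 59) since 34·33 = 1122 ≡ 1, so λ ≡ 50·33 ≡ 57.
  x = λ² - 47 - 47 = 3249 - 94 ≡ 28; y = λ·(47 - 28) - 17 ≡ 4. → (28, 4)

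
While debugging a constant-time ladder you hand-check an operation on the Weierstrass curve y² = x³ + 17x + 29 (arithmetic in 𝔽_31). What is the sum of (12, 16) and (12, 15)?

O

The two points share x = 12 and their y-coordinates satisfy 16 + 15 ≡ 0 (mod 31), so they are inverses. Their sum is O.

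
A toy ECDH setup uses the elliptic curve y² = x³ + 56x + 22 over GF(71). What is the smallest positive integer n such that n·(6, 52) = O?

12

2P: tangent at (6, 52): λ = (3·6² + 56)/(2·52) ≡ 22/33. 33⁻¹ ≡ 28 (mod 71), so λ ≡ 22·28 ≡ 48.
  x = λ² - 6 - 6 = 2304 - 12 ≡ 20; y = λ·(6 - 20) - 52 ≡ 57. → (20, 57)
3P: (20, 57) + (6, 52). λ = (52 - 57)/(6 - 20) ≡ 66/57 mod 71. 57⁻¹ ≡ 5 (mod 71), so λ ≡ 46.
  x = λ² - 20 - 6 = 2116 - 26 ≡ 31; y = λ·(20 - 31) - 57 ≡ 5. → (31, 5)
4P: (31, 5) + (6, 52). λ = (52 - 5)/(6 - 31) ≡ 47/46 mod 71. 46⁻¹ ≡ 17 (mod 71) since 46·17 = 782 ≡ 1, so λ ≡ 18.
  x = λ² - 31 - 6 = 324 - 37 ≡ 3; y = λ·(31 - 3) - 5 ≡ 2. → (3, 2)
5P: (3, 2) + (6, 52). λ = (52 - 2)/(6 - 3) ≡ 50/3 mod 71. 3⁻¹ ≡ 24 (mod 71), so λ ≡ 64.
  x = λ² - 3 - 6 = 4096 - 9 ≡ 40; y = λ·(3 - 40) - 2 ≡ 44. → (40, 44)
6P: (40, 44) + (6, 52). λ = (52 - 44)/(6 - 40) ≡ 8/37 mod 71. 37⁻¹ ≡ 48 (mod 71), so λ ≡ 29.
  x = λ² - 40 - 6 = 841 - 46 ≡ 14; y = λ·(40 - 14) - 44 ≡ 0. → (14, 0)
7P: (14, 0) + (6, 52). λ = (52 - 0)/(6 - 14) ≡ 52/63 mod 71. 63⁻¹ ≡ 62 (mod 71) since 63·62 = 3906 ≡ 1, so λ ≡ 29.
  x = λ² - 14 - 6 = 841 - 20 ≡ 40; y = λ·(14 - 40) - 0 ≡ 27. → (40, 27)
8P: (40, 27) + (6, 52). λ = (52 - 27)/(6 - 40) ≡ 25/37 mod 71. 37⁻¹ ≡ 48 (mod 71), so λ ≡ 64.
  x = λ² - 40 - 6 = 4096 - 46 ≡ 3; y = λ·(40 - 3) - 27 ≡ 69. → (3, 69)
9P: (3, 69) + (6, 52). λ = (52 - 69)/(6 - 3) ≡ 54/3 mod 71. 3⁻¹ ≡ 24 (mod 71) since 3·24 = 72 ≡ 1, so λ ≡ 18.
  x = λ² - 3 - 6 = 324 - 9 ≡ 31; y = λ·(3 - 31) - 69 ≡ 66. → (31, 66)
10P: (31, 66) + (6, 52). λ = (52 - 66)/(6 - 31) ≡ 57/46 mod 71. 46⁻¹ ≡ 17 (mod 71) since 46·17 = 782 ≡ 1, so λ ≡ 46.
  x = λ² - 31 - 6 = 2116 - 37 ≡ 20; y = λ·(31 - 20) - 66 ≡ 14. → (20, 14)
11P: (20, 14) + (6, 52). λ = (52 - 14)/(6 - 20) ≡ 38/57 mod 71. 57⁻¹ ≡ 5 (mod 71) since 57·5 = 285 ≡ 1, so λ ≡ 48.
  x = λ² - 20 - 6 = 2304 - 26 ≡ 6; y = λ·(20 - 6) - 14 ≡ 19. → (6, 19)
12P: (6, 19) + (6, 52): same x and y₁ ≡ -y₂, so the sum is O.
12P = O, so the order is 12.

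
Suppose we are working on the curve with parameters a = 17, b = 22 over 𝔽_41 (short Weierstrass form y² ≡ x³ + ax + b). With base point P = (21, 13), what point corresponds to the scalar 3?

Repeated addition: build up to 3P.
2P: tangent at (21, 13): λ = (3·21² + 17)/(2·13) ≡ 28/26. 26⁻¹ ≡ 30 (mod 41), so λ ≡ 28·30 ≡ 20.
  x = λ² - 21 - 21 = 400 - 42 ≡ 30; y = λ·(21 - 30) - 13 ≡ 12. → (30, 12)
3P: (30, 12) + (21, 13). λ = (13 - 12)/(21 - 30) ≡ 1/32 mod 41. 32⁻¹ ≡ 9 (mod 41), so λ ≡ 9.
  x = λ² - 30 - 21 = 81 - 51 ≡ 30; y = λ·(30 - 30) - 12 ≡ 29. → (30, 29)

(30, 29)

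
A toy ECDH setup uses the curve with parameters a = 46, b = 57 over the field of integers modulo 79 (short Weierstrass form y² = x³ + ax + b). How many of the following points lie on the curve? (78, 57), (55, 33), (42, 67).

(78, 57): 57² ≡ 10, rhs ≡ 10 → on.
(55, 33): 33² ≡ 62, rhs ≡ 60 → off.
(42, 67): 67² ≡ 65, rhs ≡ 0 → off.

1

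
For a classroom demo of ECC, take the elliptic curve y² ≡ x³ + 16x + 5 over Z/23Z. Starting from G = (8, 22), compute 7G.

(15, 3)

Repeated addition: build up to 7G.
2G: tangent at (8, 22): λ = (3·8² + 16)/(2·22) ≡ 1/21. 21⁻¹ ≡ 11 (mod 23) since 21·11 = 231 ≡ 1, so λ ≡ 1·11 ≡ 11.
  x = λ² - 8 - 8 = 121 - 16 ≡ 13; y = λ·(8 - 13) - 22 ≡ 15. → (13, 15)
3G: (13, 15) + (8, 22). λ = (22 - 15)/(8 - 13) ≡ 7/18 mod 23. 18⁻¹ ≡ 9 (mod 23) since 18·9 = 162 ≡ 1, so λ ≡ 17.
  x = λ² - 13 - 8 = 289 - 21 ≡ 15; y = λ·(13 - 15) - 15 ≡ 20. → (15, 20)
4G: (15, 20) + (8, 22). λ = (22 - 20)/(8 - 15) ≡ 2/16 mod 23. 16⁻¹ ≡ 13 (mod 23) since 16·13 = 208 ≡ 1, so λ ≡ 3.
  x = λ² - 15 - 8 = 9 - 23 ≡ 9; y = λ·(15 - 9) - 20 ≡ 21. → (9, 21)
5G: (9, 21) + (8, 22). λ = (22 - 21)/(8 - 9) ≡ 1/22 mod 23. 22⁻¹ ≡ 22 (mod 23), so λ ≡ 22.
  x = λ² - 9 - 8 = 484 - 17 ≡ 7; y = λ·(9 - 7) - 21 ≡ 0. → (7, 0)
6G: (7, 0) + (8, 22). λ = (22 - 0)/(8 - 7) ≡ 22/1 mod 23. 1⁻¹ ≡ 1 (mod 23) since 1·1 = 1 ≡ 1, so λ ≡ 22.
  x = λ² - 7 - 8 = 484 - 15 ≡ 9; y = λ·(7 - 9) - 0 ≡ 2. → (9, 2)
7G: (9, 2) + (8, 22). λ = (22 - 2)/(8 - 9) ≡ 20/22 mod 23. 22⁻¹ ≡ 22 (mod 23) since 22·22 = 484 ≡ 1, so λ ≡ 3.
  x = λ² - 9 - 8 = 9 - 17 ≡ 15; y = λ·(9 - 15) - 2 ≡ 3. → (15, 3)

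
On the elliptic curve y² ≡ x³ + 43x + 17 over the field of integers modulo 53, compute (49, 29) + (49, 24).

O

The two points share x = 49 and their y-coordinates satisfy 29 + 24 ≡ 0 (mod 53), so they are inverses. Their sum is the point at infinity.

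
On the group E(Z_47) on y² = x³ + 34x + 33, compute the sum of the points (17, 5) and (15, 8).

(17, 5) + (15, 8). λ = (8 - 5)/(15 - 17) ≡ 3/45 mod 47. 45⁻¹ ≡ 23 (mod 47), so λ ≡ 22.
  x = λ² - 17 - 15 = 484 - 32 ≡ 29; y = λ·(17 - 29) - 5 ≡ 13. → (29, 13)

(29, 13)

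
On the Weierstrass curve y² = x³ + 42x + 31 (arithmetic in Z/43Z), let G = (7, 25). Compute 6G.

Double-and-add on 6 = (110)₂. Start with G = (7, 25) for the leading 1-bit.
double: tangent at (7, 25): λ = (3·7² + 42)/(2·25) ≡ 17/7. 7⁻¹ ≡ 37 (mod 43) since 7·37 = 259 ≡ 1, so λ ≡ 17·37 ≡ 27.
  x = λ² - 7 - 7 = 729 - 14 ≡ 27; y = λ·(7 - 27) - 25 ≡ 37. → (27, 37)
add G: (27, 37) + (7, 25). λ = (25 - 37)/(7 - 27) ≡ 31/23 mod 43. 23⁻¹ ≡ 15 (mod 43), so λ ≡ 35.
  x = λ² - 27 - 7 = 1225 - 34 ≡ 30; y = λ·(27 - 30) - 37 ≡ 30. → (30, 30)
double: tangent at (30, 30): λ = (3·30² + 42)/(2·30) ≡ 33/17. 17⁻¹ ≡ 38 (mod 43), so λ ≡ 33·38 ≡ 7.
  x = λ² - 30 - 30 = 49 - 60 ≡ 32; y = λ·(30 - 32) - 30 ≡ 42. → (32, 42)

(32, 42)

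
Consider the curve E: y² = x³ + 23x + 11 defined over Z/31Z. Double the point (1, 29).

tangent at (1, 29): λ = (3·1² + 23)/(2·29) ≡ 26/27. 27⁻¹ ≡ 23 (mod 31), so λ ≡ 26·23 ≡ 9.
  x = λ² - 1 - 1 = 81 - 2 ≡ 17; y = λ·(1 - 17) - 29 ≡ 13. → (17, 13)

(17, 13)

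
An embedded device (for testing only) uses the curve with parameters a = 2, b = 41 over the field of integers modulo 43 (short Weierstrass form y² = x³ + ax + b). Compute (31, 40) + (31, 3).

O

The two points share x = 31 and their y-coordinates satisfy 40 + 3 ≡ 0 (mod 43), so they are inverses. Their sum is ∞.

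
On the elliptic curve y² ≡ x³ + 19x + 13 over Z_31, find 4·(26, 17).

Write P = (26, 17).
Double-and-add on 4 = (100)₂. Start with P = (26, 17) for the leading 1-bit.
double: tangent at (26, 17): λ = (3·26² + 19)/(2·17) ≡ 1/3. 3⁻¹ ≡ 21 (mod 31), so λ ≡ 1·21 ≡ 21.
  x = λ² - 26 - 26 = 441 - 52 ≡ 17; y = λ·(26 - 17) - 17 ≡ 17. → (17, 17)
double: tangent at (17, 17): λ = (3·17² + 19)/(2·17) ≡ 18/3. 3⁻¹ ≡ 21 (mod 31), so λ ≡ 18·21 ≡ 6.
  x = λ² - 17 - 17 = 36 - 34 ≡ 2; y = λ·(17 - 2) - 17 ≡ 11. → (2, 11)

(2, 11)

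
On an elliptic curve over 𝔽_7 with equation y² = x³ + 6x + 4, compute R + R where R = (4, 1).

tangent at (4, 1): λ = (3·4² + 6)/(2·1) ≡ 5/2. 2⁻¹ ≡ 4 (mod 7) since 2·4 = 8 ≡ 1, so λ ≡ 5·4 ≡ 6.
  x = λ² - 4 - 4 = 36 - 8 ≡ 0; y = λ·(4 - 0) - 1 ≡ 2. → (0, 2)

(0, 2)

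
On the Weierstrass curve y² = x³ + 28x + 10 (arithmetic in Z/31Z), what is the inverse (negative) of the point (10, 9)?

(10, 22)

-(10, 9) = (10, -9 mod 31) = (10, 22).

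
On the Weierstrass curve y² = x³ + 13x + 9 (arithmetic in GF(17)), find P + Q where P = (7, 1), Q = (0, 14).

(7, 1) + (0, 14). λ = (14 - 1)/(0 - 7) ≡ 13/10 mod 17. 10⁻¹ ≡ 12 (mod 17), so λ ≡ 3.
  x = λ² - 7 - 0 = 9 - 7 ≡ 2; y = λ·(7 - 2) - 1 ≡ 14. → (2, 14)

(2, 14)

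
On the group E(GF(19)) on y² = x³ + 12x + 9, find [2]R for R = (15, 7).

(0, 3)

tangent at (15, 7): λ = (3·15² + 12)/(2·7) ≡ 3/14. 14⁻¹ ≡ 15 (mod 19), so λ ≡ 3·15 ≡ 7.
  x = λ² - 15 - 15 = 49 - 30 ≡ 0; y = λ·(15 - 0) - 7 ≡ 3. → (0, 3)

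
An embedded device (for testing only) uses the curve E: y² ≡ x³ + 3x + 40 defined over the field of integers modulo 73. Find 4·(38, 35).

(69, 16)

Write Q = (38, 35).
Double-and-add on 4 = (100)₂. Start with Q = (38, 35) for the leading 1-bit.
double: tangent at (38, 35): λ = (3·38² + 3)/(2·35) ≡ 28/70. 70⁻¹ ≡ 24 (mod 73), so λ ≡ 28·24 ≡ 15.
  x = λ² - 38 - 38 = 225 - 76 ≡ 3; y = λ·(38 - 3) - 35 ≡ 52. → (3, 52)
double: tangent at (3, 52): λ = (3·3² + 3)/(2·52) ≡ 30/31. 31⁻¹ ≡ 33 (mod 73), so λ ≡ 30·33 ≡ 41.
  x = λ² - 3 - 3 = 1681 - 6 ≡ 69; y = λ·(3 - 69) - 52 ≡ 16. → (69, 16)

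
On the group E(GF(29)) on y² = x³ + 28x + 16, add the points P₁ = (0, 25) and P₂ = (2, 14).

(21, 18)

(0, 25) + (2, 14). λ = (14 - 25)/(2 - 0) ≡ 18/2 mod 29. 2⁻¹ ≡ 15 (mod 29), so λ ≡ 9.
  x = λ² - 0 - 2 = 81 - 2 ≡ 21; y = λ·(0 - 21) - 25 ≡ 18. → (21, 18)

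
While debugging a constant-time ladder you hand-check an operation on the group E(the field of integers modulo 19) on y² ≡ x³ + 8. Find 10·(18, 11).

(14, 15)

Write G = (18, 11).
Double-and-add on 10 = (1010)₂. Start with G = (18, 11) for the leading 1-bit.
double: tangent at (18, 11): λ = (3·18² + 0)/(2·11) ≡ 3/3. 3⁻¹ ≡ 13 (mod 19) since 3·13 = 39 ≡ 1, so λ ≡ 3·13 ≡ 1.
  x = λ² - 18 - 18 = 1 - 36 ≡ 3; y = λ·(18 - 3) - 11 ≡ 4. → (3, 4)
double: tangent at (3, 4): λ = (3·3² + 0)/(2·4) ≡ 8/8. 8⁻¹ ≡ 12 (mod 19) since 8·12 = 96 ≡ 1, so λ ≡ 8·12 ≡ 1.
  x = λ² - 3 - 3 = 1 - 6 ≡ 14; y = λ·(3 - 14) - 4 ≡ 4. → (14, 4)
add G: (14, 4) + (18, 11). λ = (11 - 4)/(18 - 14) ≡ 7/4 mod 19. 4⁻¹ ≡ 5 (mod 19) since 4·5 = 20 ≡ 1, so λ ≡ 16.
  x = λ² - 14 - 18 = 256 - 32 ≡ 15; y = λ·(14 - 15) - 4 ≡ 18. → (15, 18)
double: tangent at (15, 18): λ = (3·15² + 0)/(2·18) ≡ 10/17. 17⁻¹ ≡ 9 (mod 19) since 17·9 = 153 ≡ 1, so λ ≡ 10·9 ≡ 14.
  x = λ² - 15 - 15 = 196 - 30 ≡ 14; y = λ·(15 - 14) - 18 ≡ 15. → (14, 15)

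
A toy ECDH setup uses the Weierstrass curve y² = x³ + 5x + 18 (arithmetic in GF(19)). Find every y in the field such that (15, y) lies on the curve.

none

x³ + 5x + 18 = 3468 ≡ 10 (mod 19).
10 is a non-residue mod 19; no y exists.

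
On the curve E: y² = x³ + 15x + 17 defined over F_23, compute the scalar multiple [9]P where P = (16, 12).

Repeated addition: build up to 9P.
2P: tangent at (16, 12): λ = (3·16² + 15)/(2·12) ≡ 1/1. 1⁻¹ ≡ 1 (mod 23), so λ ≡ 1·1 ≡ 1.
  x = λ² - 16 - 16 = 1 - 32 ≡ 15; y = λ·(16 - 15) - 12 ≡ 12. → (15, 12)
3P: (15, 12) + (16, 12). λ = (12 - 12)/(16 - 15) ≡ 0/1 mod 23. 1⁻¹ ≡ 1 (mod 23) since 1·1 = 1 ≡ 1, so λ ≡ 0.
  x = λ² - 15 - 16 = 0 - 31 ≡ 15; y = λ·(15 - 15) - 12 ≡ 11. → (15, 11)
4P: (15, 11) + (16, 12). λ = (12 - 11)/(16 - 15) ≡ 1/1 mod 23. 1⁻¹ ≡ 1 (mod 23), so λ ≡ 1.
  x = λ² - 15 - 16 = 1 - 31 ≡ 16; y = λ·(15 - 16) - 11 ≡ 11. → (16, 11)
5P: (16, 11) + (16, 12): same x and y₁ ≡ -y₂, so the sum is O.
6P: O + (16, 12) = (16, 12) (identity).
7P: tangent at (16, 12): λ = (3·16² + 15)/(2·12) ≡ 1/1. 1⁻¹ ≡ 1 (mod 23) since 1·1 = 1 ≡ 1, so λ ≡ 1·1 ≡ 1.
  x = λ² - 16 - 16 = 1 - 32 ≡ 15; y = λ·(16 - 15) - 12 ≡ 12. → (15, 12)
8P: (15, 12) + (16, 12). λ = (12 - 12)/(16 - 15) ≡ 0/1 mod 23. 1⁻¹ ≡ 1 (mod 23), so λ ≡ 0.
  x = λ² - 15 - 16 = 0 - 31 ≡ 15; y = λ·(15 - 15) - 12 ≡ 11. → (15, 11)
9P: (15, 11) + (16, 12). λ = (12 - 11)/(16 - 15) ≡ 1/1 mod 23. 1⁻¹ ≡ 1 (mod 23) since 1·1 = 1 ≡ 1, so λ ≡ 1.
  x = λ² - 15 - 16 = 1 - 31 ≡ 16; y = λ·(15 - 16) - 11 ≡ 11. → (16, 11)

(16, 11)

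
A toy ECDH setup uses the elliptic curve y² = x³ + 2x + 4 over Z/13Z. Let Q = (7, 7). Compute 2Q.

(9, 7)

tangent at (7, 7): λ = (3·7² + 2)/(2·7) ≡ 6/1. 1⁻¹ ≡ 1 (mod 13), so λ ≡ 6·1 ≡ 6.
  x = λ² - 7 - 7 = 36 - 14 ≡ 9; y = λ·(7 - 9) - 7 ≡ 7. → (9, 7)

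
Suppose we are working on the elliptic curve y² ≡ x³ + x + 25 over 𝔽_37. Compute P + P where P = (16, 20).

tangent at (16, 20): λ = (3·16² + 1)/(2·20) ≡ 29/3. 3⁻¹ ≡ 25 (mod 37), so λ ≡ 29·25 ≡ 22.
  x = λ² - 16 - 16 = 484 - 32 ≡ 8; y = λ·(16 - 8) - 20 ≡ 8. → (8, 8)

(8, 8)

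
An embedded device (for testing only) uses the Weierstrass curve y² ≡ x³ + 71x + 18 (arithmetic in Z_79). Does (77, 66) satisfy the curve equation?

y² = 66² ≡ 11; x³ + 71x + 18 = 462018 ≡ 26 (mod 79). 11 ≠ 26.

no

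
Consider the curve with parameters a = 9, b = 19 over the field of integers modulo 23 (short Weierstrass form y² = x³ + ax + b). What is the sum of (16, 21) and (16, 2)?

The two points share x = 16 and their y-coordinates satisfy 21 + 2 ≡ 0 (mod 23), so they are inverses. Their sum is O.

O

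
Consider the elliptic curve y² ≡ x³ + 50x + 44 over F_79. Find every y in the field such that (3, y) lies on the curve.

none

x³ + 50x + 44 = 221 ≡ 63 (mod 79).
63 is a non-residue mod 79; no y exists.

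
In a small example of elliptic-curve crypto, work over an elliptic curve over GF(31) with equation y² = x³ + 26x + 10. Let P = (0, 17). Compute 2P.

tangent at (0, 17): λ = (3·0² + 26)/(2·17) ≡ 26/3. 3⁻¹ ≡ 21 (mod 31) since 3·21 = 63 ≡ 1, so λ ≡ 26·21 ≡ 19.
  x = λ² - 0 - 0 = 361 - 0 ≡ 20; y = λ·(0 - 20) - 17 ≡ 6. → (20, 6)

(20, 6)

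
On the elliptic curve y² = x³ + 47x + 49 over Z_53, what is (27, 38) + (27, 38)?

tangent at (27, 38): λ = (3·27² + 47)/(2·38) ≡ 8/23. 23⁻¹ ≡ 30 (mod 53), so λ ≡ 8·30 ≡ 28.
  x = λ² - 27 - 27 = 784 - 54 ≡ 41; y = λ·(27 - 41) - 38 ≡ 47. → (41, 47)

(41, 47)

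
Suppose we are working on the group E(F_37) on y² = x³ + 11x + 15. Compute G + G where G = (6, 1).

(4, 7)

tangent at (6, 1): λ = (3·6² + 11)/(2·1) ≡ 8/2. 2⁻¹ ≡ 19 (mod 37), so λ ≡ 8·19 ≡ 4.
  x = λ² - 6 - 6 = 16 - 12 ≡ 4; y = λ·(6 - 4) - 1 ≡ 7. → (4, 7)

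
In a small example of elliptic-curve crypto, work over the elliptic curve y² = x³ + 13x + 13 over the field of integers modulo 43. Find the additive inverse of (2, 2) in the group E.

(2, 41)

-(2, 2) = (2, -2 mod 43) = (2, 41).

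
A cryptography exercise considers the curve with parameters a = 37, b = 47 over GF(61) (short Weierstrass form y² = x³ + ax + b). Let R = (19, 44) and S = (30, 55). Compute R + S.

(13, 23)

(19, 44) + (30, 55). λ = (55 - 44)/(30 - 19) ≡ 11/11 mod 61. 11⁻¹ ≡ 50 (mod 61) since 11·50 = 550 ≡ 1, so λ ≡ 1.
  x = λ² - 19 - 30 = 1 - 49 ≡ 13; y = λ·(19 - 13) - 44 ≡ 23. → (13, 23)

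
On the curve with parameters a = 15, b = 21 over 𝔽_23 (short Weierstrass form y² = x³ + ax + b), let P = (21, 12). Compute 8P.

Repeated addition: build up to 8P.
2P: tangent at (21, 12): λ = (3·21² + 15)/(2·12) ≡ 4/1. 1⁻¹ ≡ 1 (mod 23) since 1·1 = 1 ≡ 1, so λ ≡ 4·1 ≡ 4.
  x = λ² - 21 - 21 = 16 - 42 ≡ 20; y = λ·(21 - 20) - 12 ≡ 15. → (20, 15)
3P: (20, 15) + (21, 12). λ = (12 - 15)/(21 - 20) ≡ 20/1 mod 23. 1⁻¹ ≡ 1 (mod 23) since 1·1 = 1 ≡ 1, so λ ≡ 20.
  x = λ² - 20 - 21 = 400 - 41 ≡ 14; y = λ·(20 - 14) - 15 ≡ 13. → (14, 13)
4P: (14, 13) + (21, 12). λ = (12 - 13)/(21 - 14) ≡ 22/7 mod 23. 7⁻¹ ≡ 10 (mod 23), so λ ≡ 13.
  x = λ² - 14 - 21 = 169 - 35 ≡ 19; y = λ·(14 - 19) - 13 ≡ 14. → (19, 14)
5P: (19, 14) + (21, 12). λ = (12 - 14)/(21 - 19) ≡ 21/2 mod 23. 2⁻¹ ≡ 12 (mod 23) since 2·12 = 24 ≡ 1, so λ ≡ 22.
  x = λ² - 19 - 21 = 484 - 40 ≡ 7; y = λ·(19 - 7) - 14 ≡ 20. → (7, 20)
6P: (7, 20) + (21, 12). λ = (12 - 20)/(21 - 7) ≡ 15/14 mod 23. 14⁻¹ ≡ 5 (mod 23) since 14·5 = 70 ≡ 1, so λ ≡ 6.
  x = λ² - 7 - 21 = 36 - 28 ≡ 8; y = λ·(7 - 8) - 20 ≡ 20. → (8, 20)
7P: (8, 20) + (21, 12). λ = (12 - 20)/(21 - 8) ≡ 15/13 mod 23. 13⁻¹ ≡ 16 (mod 23) since 13·16 = 208 ≡ 1, so λ ≡ 10.
  x = λ² - 8 - 21 = 100 - 29 ≡ 2; y = λ·(8 - 2) - 20 ≡ 17. → (2, 17)
8P: (2, 17) + (21, 12). λ = (12 - 17)/(21 - 2) ≡ 18/19 mod 23. 19⁻¹ ≡ 17 (mod 23), so λ ≡ 7.
  x = λ² - 2 - 21 = 49 - 23 ≡ 3; y = λ·(2 - 3) - 17 ≡ 22. → (3, 22)

(3, 22)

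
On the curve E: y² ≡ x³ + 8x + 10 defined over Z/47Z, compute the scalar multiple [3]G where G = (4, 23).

(29, 35)

Repeated addition: build up to 3G.
2G: tangent at (4, 23): λ = (3·4² + 8)/(2·23) ≡ 9/46. 46⁻¹ ≡ 46 (mod 47) since 46·46 = 2116 ≡ 1, so λ ≡ 9·46 ≡ 38.
  x = λ² - 4 - 4 = 1444 - 8 ≡ 26; y = λ·(4 - 26) - 23 ≡ 34. → (26, 34)
3G: (26, 34) + (4, 23). λ = (23 - 34)/(4 - 26) ≡ 36/25 mod 47. 25⁻¹ ≡ 32 (mod 47), so λ ≡ 24.
  x = λ² - 26 - 4 = 576 - 30 ≡ 29; y = λ·(26 - 29) - 34 ≡ 35. → (29, 35)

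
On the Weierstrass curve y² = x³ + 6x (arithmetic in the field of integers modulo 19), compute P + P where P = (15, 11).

tangent at (15, 11): λ = (3·15² + 6)/(2·11) ≡ 16/3. 3⁻¹ ≡ 13 (mod 19) since 3·13 = 39 ≡ 1, so λ ≡ 16·13 ≡ 18.
  x = λ² - 15 - 15 = 324 - 30 ≡ 9; y = λ·(15 - 9) - 11 ≡ 2. → (9, 2)

(9, 2)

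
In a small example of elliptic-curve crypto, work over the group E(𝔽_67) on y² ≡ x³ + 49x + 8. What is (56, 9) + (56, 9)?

tangent at (56, 9): λ = (3·56² + 49)/(2·9) ≡ 10/18. 18⁻¹ ≡ 41 (mod 67), so λ ≡ 10·41 ≡ 8.
  x = λ² - 56 - 56 = 64 - 112 ≡ 19; y = λ·(56 - 19) - 9 ≡ 19. → (19, 19)

(19, 19)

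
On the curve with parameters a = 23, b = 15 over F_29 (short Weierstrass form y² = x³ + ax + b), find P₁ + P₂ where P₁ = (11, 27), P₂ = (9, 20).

(11, 27) + (9, 20). λ = (20 - 27)/(9 - 11) ≡ 22/27 mod 29. 27⁻¹ ≡ 14 (mod 29), so λ ≡ 18.
  x = λ² - 11 - 9 = 324 - 20 ≡ 14; y = λ·(11 - 14) - 27 ≡ 6. → (14, 6)

(14, 6)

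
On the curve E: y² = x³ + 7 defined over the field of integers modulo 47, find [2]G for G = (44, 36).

tangent at (44, 36): λ = (3·44² + 0)/(2·36) ≡ 27/25. 25⁻¹ ≡ 32 (mod 47), so λ ≡ 27·32 ≡ 18.
  x = λ² - 44 - 44 = 324 - 88 ≡ 1; y = λ·(44 - 1) - 36 ≡ 33. → (1, 33)

(1, 33)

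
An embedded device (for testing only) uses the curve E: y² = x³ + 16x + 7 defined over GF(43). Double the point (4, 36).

tangent at (4, 36): λ = (3·4² + 16)/(2·36) ≡ 21/29. 29⁻¹ ≡ 3 (mod 43) since 29·3 = 87 ≡ 1, so λ ≡ 21·3 ≡ 20.
  x = λ² - 4 - 4 = 400 - 8 ≡ 5; y = λ·(4 - 5) - 36 ≡ 30. → (5, 30)

(5, 30)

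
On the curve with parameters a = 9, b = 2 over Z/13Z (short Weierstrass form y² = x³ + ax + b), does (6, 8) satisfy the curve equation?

yes

y² = 8² ≡ 12; x³ + 9x + 2 = 272 ≡ 12 (mod 13). 12 = 12.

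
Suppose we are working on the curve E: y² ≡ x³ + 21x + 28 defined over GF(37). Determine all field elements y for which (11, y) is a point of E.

6, 31

x³ + 21x + 28 = 1590 ≡ 36 (mod 37).
Square roots of 36 mod 37: 6 and 31 (since 6² = 36 ≡ 36).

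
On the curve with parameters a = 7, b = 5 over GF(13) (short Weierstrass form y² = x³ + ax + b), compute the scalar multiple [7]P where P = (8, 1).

Double-and-add on 7 = (111)₂. Start with P = (8, 1) for the leading 1-bit.
double: tangent at (8, 1): λ = (3·8² + 7)/(2·1) ≡ 4/2. 2⁻¹ ≡ 7 (mod 13) since 2·7 = 14 ≡ 1, so λ ≡ 4·7 ≡ 2.
  x = λ² - 8 - 8 = 4 - 16 ≡ 1; y = λ·(8 - 1) - 1 ≡ 0. → (1, 0)
add P: (1, 0) + (8, 1). λ = (1 - 0)/(8 - 1) ≡ 1/7 mod 13. 7⁻¹ ≡ 2 (mod 13), so λ ≡ 2.
  x = λ² - 1 - 8 = 4 - 9 ≡ 8; y = λ·(1 - 8) - 0 ≡ 12. → (8, 12)
double: tangent at (8, 12): λ = (3·8² + 7)/(2·12) ≡ 4/11. 11⁻¹ ≡ 6 (mod 13), so λ ≡ 4·6 ≡ 11.
  x = λ² - 8 - 8 = 121 - 16 ≡ 1; y = λ·(8 - 1) - 12 ≡ 0. → (1, 0)
add P: (1, 0) + (8, 1). λ = (1 - 0)/(8 - 1) ≡ 1/7 mod 13. 7⁻¹ ≡ 2 (mod 13), so λ ≡ 2.
  x = λ² - 1 - 8 = 4 - 9 ≡ 8; y = λ·(1 - 8) - 0 ≡ 12. → (8, 12)

(8, 12)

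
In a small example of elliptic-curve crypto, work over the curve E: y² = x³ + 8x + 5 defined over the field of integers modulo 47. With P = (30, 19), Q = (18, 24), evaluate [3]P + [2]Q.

First 3P:
Repeated addition: build up to 3P.
2P: tangent at (30, 19): λ = (3·30² + 8)/(2·19) ≡ 29/38. 38⁻¹ ≡ 26 (mod 47), so λ ≡ 29·26 ≡ 2.
  x = λ² - 30 - 30 = 4 - 60 ≡ 38; y = λ·(30 - 38) - 19 ≡ 12. → (38, 12)
3P: (38, 12) + (30, 19). λ = (19 - 12)/(30 - 38) ≡ 7/39 mod 47. 39⁻¹ ≡ 41 (mod 47) since 39·41 = 1599 ≡ 1, so λ ≡ 5.
  x = λ² - 38 - 30 = 25 - 68 ≡ 4; y = λ·(38 - 4) - 12 ≡ 17. → (4, 17)
3P = (4, 17).
Next 2Q:
Repeated addition: build up to 2Q.
2Q: tangent at (18, 24): λ = (3·18² + 8)/(2·24) ≡ 40/1. 1⁻¹ ≡ 1 (mod 47) since 1·1 = 1 ≡ 1, so λ ≡ 40·1 ≡ 40.
  x = λ² - 18 - 18 = 1600 - 36 ≡ 13; y = λ·(18 - 13) - 24 ≡ 35. → (13, 35)
2Q = (13, 35).
Finally 3P + 2Q:
(4, 17) + (13, 35). λ = (35 - 17)/(13 - 4) ≡ 18/9 mod 47. 9⁻¹ ≡ 21 (mod 47) since 9·21 = 189 ≡ 1, so λ ≡ 2.
  x = λ² - 4 - 13 = 4 - 17 ≡ 34; y = λ·(4 - 34) - 17 ≡ 17. → (34, 17)

(34, 17)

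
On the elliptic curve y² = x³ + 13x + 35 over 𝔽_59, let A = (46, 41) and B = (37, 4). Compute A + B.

(57, 58)

(46, 41) + (37, 4). λ = (4 - 41)/(37 - 46) ≡ 22/50 mod 59. 50⁻¹ ≡ 13 (mod 59), so λ ≡ 50.
  x = λ² - 46 - 37 = 2500 - 83 ≡ 57; y = λ·(46 - 57) - 41 ≡ 58. → (57, 58)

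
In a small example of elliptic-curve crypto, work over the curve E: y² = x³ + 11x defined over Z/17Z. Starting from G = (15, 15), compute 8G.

(2, 9)

Repeated addition: build up to 8G.
2G: tangent at (15, 15): λ = (3·15² + 11)/(2·15) ≡ 6/13. 13⁻¹ ≡ 4 (mod 17) since 13·4 = 52 ≡ 1, so λ ≡ 6·4 ≡ 7.
  x = λ² - 15 - 15 = 49 - 30 ≡ 2; y = λ·(15 - 2) - 15 ≡ 8. → (2, 8)
3G: (2, 8) + (15, 15). λ = (15 - 8)/(15 - 2) ≡ 7/13 mod 17. 13⁻¹ ≡ 4 (mod 17) since 13·4 = 52 ≡ 1, so λ ≡ 11.
  x = λ² - 2 - 15 = 121 - 17 ≡ 2; y = λ·(2 - 2) - 8 ≡ 9. → (2, 9)
4G: (2, 9) + (15, 15). λ = (15 - 9)/(15 - 2) ≡ 6/13 mod 17. 13⁻¹ ≡ 4 (mod 17) since 13·4 = 52 ≡ 1, so λ ≡ 7.
  x = λ² - 2 - 15 = 49 - 17 ≡ 15; y = λ·(2 - 15) - 9 ≡ 2. → (15, 2)
5G: (15, 2) + (15, 15): same x and y₁ ≡ -y₂, so the sum is ∞.
6G: ∞ + (15, 15) = (15, 15) (identity).
7G: tangent at (15, 15): λ = (3·15² + 11)/(2·15) ≡ 6/13. 13⁻¹ ≡ 4 (mod 17), so λ ≡ 6·4 ≡ 7.
  x = λ² - 15 - 15 = 49 - 30 ≡ 2; y = λ·(15 - 2) - 15 ≡ 8. → (2, 8)
8G: (2, 8) + (15, 15). λ = (15 - 8)/(15 - 2) ≡ 7/13 mod 17. 13⁻¹ ≡ 4 (mod 17) since 13·4 = 52 ≡ 1, so λ ≡ 11.
  x = λ² - 2 - 15 = 121 - 17 ≡ 2; y = λ·(2 - 2) - 8 ≡ 9. → (2, 9)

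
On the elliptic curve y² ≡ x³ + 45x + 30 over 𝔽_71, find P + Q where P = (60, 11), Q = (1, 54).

(47, 6)

(60, 11) + (1, 54). λ = (54 - 11)/(1 - 60) ≡ 43/12 mod 71. 12⁻¹ ≡ 6 (mod 71) since 12·6 = 72 ≡ 1, so λ ≡ 45.
  x = λ² - 60 - 1 = 2025 - 61 ≡ 47; y = λ·(60 - 47) - 11 ≡ 6. → (47, 6)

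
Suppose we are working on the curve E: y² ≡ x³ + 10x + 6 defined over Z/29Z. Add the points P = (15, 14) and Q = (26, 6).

(24, 11)

(15, 14) + (26, 6). λ = (6 - 14)/(26 - 15) ≡ 21/11 mod 29. 11⁻¹ ≡ 8 (mod 29), so λ ≡ 23.
  x = λ² - 15 - 26 = 529 - 41 ≡ 24; y = λ·(15 - 24) - 14 ≡ 11. → (24, 11)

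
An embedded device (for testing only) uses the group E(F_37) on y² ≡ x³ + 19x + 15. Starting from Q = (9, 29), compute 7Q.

Double-and-add on 7 = (111)₂. Start with Q = (9, 29) for the leading 1-bit.
double: tangent at (9, 29): λ = (3·9² + 19)/(2·29) ≡ 3/21. 21⁻¹ ≡ 30 (mod 37) since 21·30 = 630 ≡ 1, so λ ≡ 3·30 ≡ 16.
  x = λ² - 9 - 9 = 256 - 18 ≡ 16; y = λ·(9 - 16) - 29 ≡ 7. → (16, 7)
add Q: (16, 7) + (9, 29). λ = (29 - 7)/(9 - 16) ≡ 22/30 mod 37. 30⁻¹ ≡ 21 (mod 37), so λ ≡ 18.
  x = λ² - 16 - 9 = 324 - 25 ≡ 3; y = λ·(16 - 3) - 7 ≡ 5. → (3, 5)
double: tangent at (3, 5): λ = (3·3² + 19)/(2·5) ≡ 9/10. 10⁻¹ ≡ 26 (mod 37), so λ ≡ 9·26 ≡ 12.
  x = λ² - 3 - 3 = 144 - 6 ≡ 27; y = λ·(3 - 27) - 5 ≡ 3. → (27, 3)
add Q: (27, 3) + (9, 29). λ = (29 - 3)/(9 - 27) ≡ 26/19 mod 37. 19⁻¹ ≡ 2 (mod 37), so λ ≡ 15.
  x = λ² - 27 - 9 = 225 - 36 ≡ 4; y = λ·(27 - 4) - 3 ≡ 9. → (4, 9)

(4, 9)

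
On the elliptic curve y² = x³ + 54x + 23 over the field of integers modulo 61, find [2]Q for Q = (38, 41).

tangent at (38, 41): λ = (3·38² + 54)/(2·41) ≡ 55/21. 21⁻¹ ≡ 32 (mod 61) since 21·32 = 672 ≡ 1, so λ ≡ 55·32 ≡ 52.
  x = λ² - 38 - 38 = 2704 - 76 ≡ 5; y = λ·(38 - 5) - 41 ≡ 28. → (5, 28)

(5, 28)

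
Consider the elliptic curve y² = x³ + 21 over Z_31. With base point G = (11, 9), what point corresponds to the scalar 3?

(17, 6)

Repeated addition: build up to 3G.
2G: tangent at (11, 9): λ = (3·11² + 0)/(2·9) ≡ 22/18. 18⁻¹ ≡ 19 (mod 31) since 18·19 = 342 ≡ 1, so λ ≡ 22·19 ≡ 15.
  x = λ² - 11 - 11 = 225 - 22 ≡ 17; y = λ·(11 - 17) - 9 ≡ 25. → (17, 25)
3G: (17, 25) + (11, 9). λ = (9 - 25)/(11 - 17) ≡ 15/25 mod 31. 25⁻¹ ≡ 5 (mod 31) since 25·5 = 125 ≡ 1, so λ ≡ 13.
  x = λ² - 17 - 11 = 169 - 28 ≡ 17; y = λ·(17 - 17) - 25 ≡ 6. → (17, 6)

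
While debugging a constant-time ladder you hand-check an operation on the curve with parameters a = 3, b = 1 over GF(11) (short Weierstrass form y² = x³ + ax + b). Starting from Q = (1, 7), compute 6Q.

(5, 3)

Repeated addition: build up to 6Q.
2Q: tangent at (1, 7): λ = (3·1² + 3)/(2·7) ≡ 6/3. 3⁻¹ ≡ 4 (mod 11) since 3·4 = 12 ≡ 1, so λ ≡ 6·4 ≡ 2.
  x = λ² - 1 - 1 = 4 - 2 ≡ 2; y = λ·(1 - 2) - 7 ≡ 2. → (2, 2)
3Q: (2, 2) + (1, 7). λ = (7 - 2)/(1 - 2) ≡ 5/10 mod 11. 10⁻¹ ≡ 10 (mod 11) since 10·10 = 100 ≡ 1, so λ ≡ 6.
  x = λ² - 2 - 1 = 36 - 3 ≡ 0; y = λ·(2 - 0) - 2 ≡ 10. → (0, 10)
4Q: (0, 10) + (1, 7). λ = (7 - 10)/(1 - 0) ≡ 8/1 mod 11. 1⁻¹ ≡ 1 (mod 11) since 1·1 = 1 ≡ 1, so λ ≡ 8.
  x = λ² - 0 - 1 = 64 - 1 ≡ 8; y = λ·(0 - 8) - 10 ≡ 3. → (8, 3)
5Q: (8, 3) + (1, 7). λ = (7 - 3)/(1 - 8) ≡ 4/4 mod 11. 4⁻¹ ≡ 3 (mod 11) since 4·3 = 12 ≡ 1, so λ ≡ 1.
  x = λ² - 8 - 1 = 1 - 9 ≡ 3; y = λ·(8 - 3) - 3 ≡ 2. → (3, 2)
6Q: (3, 2) + (1, 7). λ = (7 - 2)/(1 - 3) ≡ 5/9 mod 11. 9⁻¹ ≡ 5 (mod 11) since 9·5 = 45 ≡ 1, so λ ≡ 3.
  x = λ² - 3 - 1 = 9 - 4 ≡ 5; y = λ·(3 - 5) - 2 ≡ 3. → (5, 3)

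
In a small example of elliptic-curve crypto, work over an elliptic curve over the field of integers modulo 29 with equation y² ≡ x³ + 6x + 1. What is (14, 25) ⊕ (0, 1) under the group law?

(14, 25) + (0, 1). λ = (1 - 25)/(0 - 14) ≡ 5/15 mod 29. 15⁻¹ ≡ 2 (mod 29), so λ ≡ 10.
  x = λ² - 14 - 0 = 100 - 14 ≡ 28; y = λ·(14 - 28) - 25 ≡ 9. → (28, 9)

(28, 9)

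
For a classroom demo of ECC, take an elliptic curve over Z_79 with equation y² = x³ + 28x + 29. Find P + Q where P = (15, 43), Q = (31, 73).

(15, 43) + (31, 73). λ = (73 - 43)/(31 - 15) ≡ 30/16 mod 79. 16⁻¹ ≡ 5 (mod 79), so λ ≡ 71.
  x = λ² - 15 - 31 = 5041 - 46 ≡ 18; y = λ·(15 - 18) - 43 ≡ 60. → (18, 60)

(18, 60)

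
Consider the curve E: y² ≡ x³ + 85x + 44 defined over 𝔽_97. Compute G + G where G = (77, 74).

(8, 84)

tangent at (77, 74): λ = (3·77² + 85)/(2·74) ≡ 24/51. 51⁻¹ ≡ 78 (mod 97), so λ ≡ 24·78 ≡ 29.
  x = λ² - 77 - 77 = 841 - 154 ≡ 8; y = λ·(77 - 8) - 74 ≡ 84. → (8, 84)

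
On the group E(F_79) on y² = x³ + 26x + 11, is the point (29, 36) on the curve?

y² = 36² ≡ 32; x³ + 26x + 11 = 25154 ≡ 32 (mod 79). 32 = 32.

yes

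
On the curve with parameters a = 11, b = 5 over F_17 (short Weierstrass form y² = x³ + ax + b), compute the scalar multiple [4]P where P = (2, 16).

Double-and-add on 4 = (100)₂. Start with P = (2, 16) for the leading 1-bit.
double: tangent at (2, 16): λ = (3·2² + 11)/(2·16) ≡ 6/15. 15⁻¹ ≡ 8 (mod 17) since 15·8 = 120 ≡ 1, so λ ≡ 6·8 ≡ 14.
  x = λ² - 2 - 2 = 196 - 4 ≡ 5; y = λ·(2 - 5) - 16 ≡ 10. → (5, 10)
double: tangent at (5, 10): λ = (3·5² + 11)/(2·10) ≡ 1/3. 3⁻¹ ≡ 6 (mod 17), so λ ≡ 1·6 ≡ 6.
  x = λ² - 5 - 5 = 36 - 10 ≡ 9; y = λ·(5 - 9) - 10 ≡ 0. → (9, 0)

(9, 0)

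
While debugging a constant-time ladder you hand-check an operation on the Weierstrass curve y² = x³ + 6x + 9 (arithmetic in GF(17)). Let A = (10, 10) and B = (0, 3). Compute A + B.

(10, 10) + (0, 3). λ = (3 - 10)/(0 - 10) ≡ 10/7 mod 17. 7⁻¹ ≡ 5 (mod 17), so λ ≡ 16.
  x = λ² - 10 - 0 = 256 - 10 ≡ 8; y = λ·(10 - 8) - 10 ≡ 5. → (8, 5)

(8, 5)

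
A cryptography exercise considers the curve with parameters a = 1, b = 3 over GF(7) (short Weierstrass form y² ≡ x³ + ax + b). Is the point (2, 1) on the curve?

no

y² = 1² ≡ 1; x³ + 1x + 3 = 13 ≡ 6 (mod 7). 1 ≠ 6.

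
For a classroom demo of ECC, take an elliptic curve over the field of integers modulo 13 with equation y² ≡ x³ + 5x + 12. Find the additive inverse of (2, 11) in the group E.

-(2, 11) = (2, -11 mod 13) = (2, 2).

(2, 2)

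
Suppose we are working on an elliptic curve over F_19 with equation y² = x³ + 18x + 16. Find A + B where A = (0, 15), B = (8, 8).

(18, 15)

(0, 15) + (8, 8). λ = (8 - 15)/(8 - 0) ≡ 12/8 mod 19. 8⁻¹ ≡ 12 (mod 19), so λ ≡ 11.
  x = λ² - 0 - 8 = 121 - 8 ≡ 18; y = λ·(0 - 18) - 15 ≡ 15. → (18, 15)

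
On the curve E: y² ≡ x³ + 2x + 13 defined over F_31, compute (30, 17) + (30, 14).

The two points share x = 30 and their y-coordinates satisfy 17 + 14 ≡ 0 (mod 31), so they are inverses. Their sum is the point at infinity.

O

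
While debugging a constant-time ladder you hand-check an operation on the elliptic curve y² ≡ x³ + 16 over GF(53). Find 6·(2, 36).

(1, 32)

Write P = (2, 36).
Double-and-add on 6 = (110)₂. Start with P = (2, 36) for the leading 1-bit.
double: tangent at (2, 36): λ = (3·2² + 0)/(2·36) ≡ 12/19. 19⁻¹ ≡ 14 (mod 53), so λ ≡ 12·14 ≡ 9.
  x = λ² - 2 - 2 = 81 - 4 ≡ 24; y = λ·(2 - 24) - 36 ≡ 31. → (24, 31)
add P: (24, 31) + (2, 36). λ = (36 - 31)/(2 - 24) ≡ 5/31 mod 53. 31⁻¹ ≡ 12 (mod 53) since 31·12 = 372 ≡ 1, so λ ≡ 7.
  x = λ² - 24 - 2 = 49 - 26 ≡ 23; y = λ·(24 - 23) - 31 ≡ 29. → (23, 29)
double: tangent at (23, 29): λ = (3·23² + 0)/(2·29) ≡ 50/5. 5⁻¹ ≡ 32 (mod 53) since 5·32 = 160 ≡ 1, so λ ≡ 50·32 ≡ 10.
  x = λ² - 23 - 23 = 100 - 46 ≡ 1; y = λ·(23 - 1) - 29 ≡ 32. → (1, 32)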